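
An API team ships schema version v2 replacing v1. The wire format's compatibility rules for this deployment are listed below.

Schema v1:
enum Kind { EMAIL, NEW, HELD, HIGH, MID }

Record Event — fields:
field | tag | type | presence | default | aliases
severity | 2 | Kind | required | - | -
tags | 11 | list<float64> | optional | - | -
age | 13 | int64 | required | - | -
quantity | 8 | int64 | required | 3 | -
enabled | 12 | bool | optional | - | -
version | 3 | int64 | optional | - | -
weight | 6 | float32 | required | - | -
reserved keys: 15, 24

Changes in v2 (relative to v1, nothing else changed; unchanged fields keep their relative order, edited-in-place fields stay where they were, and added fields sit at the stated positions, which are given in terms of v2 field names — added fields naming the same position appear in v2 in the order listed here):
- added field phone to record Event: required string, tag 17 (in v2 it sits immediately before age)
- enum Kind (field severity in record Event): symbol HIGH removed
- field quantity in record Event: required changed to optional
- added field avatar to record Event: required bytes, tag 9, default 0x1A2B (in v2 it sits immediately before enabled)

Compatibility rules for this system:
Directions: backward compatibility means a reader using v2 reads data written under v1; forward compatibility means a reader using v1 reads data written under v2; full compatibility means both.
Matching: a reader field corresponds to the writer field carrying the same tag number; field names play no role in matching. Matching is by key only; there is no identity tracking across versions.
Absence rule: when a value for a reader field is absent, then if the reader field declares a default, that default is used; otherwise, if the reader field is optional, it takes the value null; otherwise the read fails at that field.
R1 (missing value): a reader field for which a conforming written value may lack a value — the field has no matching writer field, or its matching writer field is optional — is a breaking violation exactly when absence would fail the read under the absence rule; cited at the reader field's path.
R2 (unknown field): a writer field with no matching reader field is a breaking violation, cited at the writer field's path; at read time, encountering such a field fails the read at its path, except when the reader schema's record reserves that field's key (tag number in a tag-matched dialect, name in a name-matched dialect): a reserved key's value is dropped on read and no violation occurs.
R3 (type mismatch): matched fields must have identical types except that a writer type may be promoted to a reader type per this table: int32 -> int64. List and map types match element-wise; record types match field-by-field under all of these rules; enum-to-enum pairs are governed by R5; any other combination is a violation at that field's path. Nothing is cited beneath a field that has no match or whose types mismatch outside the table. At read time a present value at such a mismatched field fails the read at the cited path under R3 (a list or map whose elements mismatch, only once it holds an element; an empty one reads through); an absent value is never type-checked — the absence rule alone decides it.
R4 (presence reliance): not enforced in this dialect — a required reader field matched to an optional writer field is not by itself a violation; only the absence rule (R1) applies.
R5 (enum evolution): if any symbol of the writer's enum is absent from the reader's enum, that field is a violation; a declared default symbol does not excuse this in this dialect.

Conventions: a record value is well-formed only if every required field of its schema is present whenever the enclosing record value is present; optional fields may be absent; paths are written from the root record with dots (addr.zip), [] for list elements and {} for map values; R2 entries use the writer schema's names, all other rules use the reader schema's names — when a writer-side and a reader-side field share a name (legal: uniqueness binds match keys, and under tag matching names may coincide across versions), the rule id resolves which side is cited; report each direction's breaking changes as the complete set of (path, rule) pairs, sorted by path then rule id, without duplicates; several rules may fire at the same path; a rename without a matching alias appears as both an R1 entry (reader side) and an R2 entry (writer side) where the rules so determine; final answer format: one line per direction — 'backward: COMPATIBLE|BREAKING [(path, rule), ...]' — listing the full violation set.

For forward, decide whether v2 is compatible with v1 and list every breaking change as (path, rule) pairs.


forward: BREAKING [(avatar, R2), (phone, R2)]

arrows below run writer -> reader for Event
checking forward for Event: reader v1 against writer v2:
  severity: Kind -> Kind, writer required; from severity
  tags: list<float64> -> list<float64>, writer optional; from tags
  age: int64 -> int64, writer required; from age
  quantity: int64 -> int64, writer optional; from quantity
  enabled: bool -> bool, writer optional; from enabled
  version: int64 -> int64, writer optional; from version
  weight: float32 -> float32, writer required; from weight
  leftover writer field: phone
  leftover writer field: avatar
  rule R2 violated at avatar
  rule R2 violated at phone
  => 2 violation(s): forward is BREAKING for Event
remaining Event differences; none change what is asked:
  enum Kind (field severity in record Event): symbol HIGH removed -> matters only for Event's backward compatibility — outside the asked direction
  field quantity in record Event: required changed to optional -> fires no rule on Event, leaving the asked answer as it is


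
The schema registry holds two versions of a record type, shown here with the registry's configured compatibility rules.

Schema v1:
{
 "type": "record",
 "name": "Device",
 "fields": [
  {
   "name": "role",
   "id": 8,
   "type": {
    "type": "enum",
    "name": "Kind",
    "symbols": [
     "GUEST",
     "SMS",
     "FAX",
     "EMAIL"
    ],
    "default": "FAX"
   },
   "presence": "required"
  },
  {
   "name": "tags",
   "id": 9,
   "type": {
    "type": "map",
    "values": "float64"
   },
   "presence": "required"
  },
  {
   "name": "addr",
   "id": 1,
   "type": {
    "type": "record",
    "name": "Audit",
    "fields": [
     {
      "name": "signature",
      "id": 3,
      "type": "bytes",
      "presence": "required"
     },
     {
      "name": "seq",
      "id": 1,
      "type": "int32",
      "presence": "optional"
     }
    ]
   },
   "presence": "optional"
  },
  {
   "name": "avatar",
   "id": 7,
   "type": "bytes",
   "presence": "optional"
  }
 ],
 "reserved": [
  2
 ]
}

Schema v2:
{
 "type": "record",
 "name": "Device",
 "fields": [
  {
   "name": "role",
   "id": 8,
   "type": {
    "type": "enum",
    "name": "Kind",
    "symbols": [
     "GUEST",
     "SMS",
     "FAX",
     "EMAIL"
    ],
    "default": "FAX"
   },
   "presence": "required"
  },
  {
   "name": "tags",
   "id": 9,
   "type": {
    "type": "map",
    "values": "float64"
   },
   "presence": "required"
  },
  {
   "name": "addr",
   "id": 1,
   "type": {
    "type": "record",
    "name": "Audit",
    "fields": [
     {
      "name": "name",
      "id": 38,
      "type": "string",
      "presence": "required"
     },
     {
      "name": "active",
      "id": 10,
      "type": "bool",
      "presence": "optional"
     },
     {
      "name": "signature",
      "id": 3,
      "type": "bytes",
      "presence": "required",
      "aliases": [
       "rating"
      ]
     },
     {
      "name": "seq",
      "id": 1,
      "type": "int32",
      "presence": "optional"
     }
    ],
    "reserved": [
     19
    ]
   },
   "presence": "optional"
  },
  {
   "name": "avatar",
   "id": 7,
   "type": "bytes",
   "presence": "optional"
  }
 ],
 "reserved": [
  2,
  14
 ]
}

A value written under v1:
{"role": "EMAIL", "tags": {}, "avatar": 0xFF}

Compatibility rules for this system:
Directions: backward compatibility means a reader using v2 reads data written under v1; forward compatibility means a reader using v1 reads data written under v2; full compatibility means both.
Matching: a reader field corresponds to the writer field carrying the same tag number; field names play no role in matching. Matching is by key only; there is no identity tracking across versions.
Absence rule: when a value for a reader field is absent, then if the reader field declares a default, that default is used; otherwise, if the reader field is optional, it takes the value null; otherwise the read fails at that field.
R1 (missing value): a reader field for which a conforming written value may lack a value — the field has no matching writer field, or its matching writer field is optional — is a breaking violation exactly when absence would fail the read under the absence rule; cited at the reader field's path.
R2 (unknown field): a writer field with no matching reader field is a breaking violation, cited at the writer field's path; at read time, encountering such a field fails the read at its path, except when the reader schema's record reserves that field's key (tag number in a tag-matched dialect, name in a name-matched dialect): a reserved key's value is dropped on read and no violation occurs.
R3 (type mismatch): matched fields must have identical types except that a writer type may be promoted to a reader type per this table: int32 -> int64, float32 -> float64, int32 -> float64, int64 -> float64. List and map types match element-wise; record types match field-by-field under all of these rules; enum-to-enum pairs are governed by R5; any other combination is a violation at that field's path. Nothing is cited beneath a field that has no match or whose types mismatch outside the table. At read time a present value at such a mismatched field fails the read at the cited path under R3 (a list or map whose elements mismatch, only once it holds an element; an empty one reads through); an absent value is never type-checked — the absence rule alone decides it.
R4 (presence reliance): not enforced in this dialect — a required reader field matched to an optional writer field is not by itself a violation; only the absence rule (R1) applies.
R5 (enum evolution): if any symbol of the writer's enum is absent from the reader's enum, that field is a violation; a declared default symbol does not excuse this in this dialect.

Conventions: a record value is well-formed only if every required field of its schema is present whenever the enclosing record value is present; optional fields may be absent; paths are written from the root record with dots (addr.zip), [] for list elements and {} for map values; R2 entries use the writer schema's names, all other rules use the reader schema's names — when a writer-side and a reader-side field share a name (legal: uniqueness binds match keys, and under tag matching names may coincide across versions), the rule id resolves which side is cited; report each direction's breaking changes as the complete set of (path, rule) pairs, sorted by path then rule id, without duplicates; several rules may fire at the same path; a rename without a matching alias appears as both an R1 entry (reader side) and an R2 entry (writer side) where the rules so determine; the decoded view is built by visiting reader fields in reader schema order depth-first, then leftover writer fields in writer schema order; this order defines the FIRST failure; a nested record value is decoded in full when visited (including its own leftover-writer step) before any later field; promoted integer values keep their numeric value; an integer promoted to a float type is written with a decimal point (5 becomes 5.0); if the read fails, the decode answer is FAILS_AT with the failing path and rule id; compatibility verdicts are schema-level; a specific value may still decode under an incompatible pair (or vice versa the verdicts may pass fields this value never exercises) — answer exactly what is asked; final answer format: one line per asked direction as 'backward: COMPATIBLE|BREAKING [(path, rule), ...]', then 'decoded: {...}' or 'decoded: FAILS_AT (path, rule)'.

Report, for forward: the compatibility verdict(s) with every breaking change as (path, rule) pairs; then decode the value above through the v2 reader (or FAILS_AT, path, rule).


the writer's type comes first in each Device pair
forward pass over Device, reader schema v1, writer schema v2:
  Kind -> Kind, writer required: role aligns to role
  map<string, float64> -> map<string, float64>, writer required: tags aligns to tags
  Audit -> Audit, writer optional: addr aligns to addr
  bytes -> bytes, writer optional: avatar aligns to avatar
  bytes -> bytes, writer required: addr.signature aligns to addr.signature
  int32 -> int32, writer optional: addr.seq aligns to addr.seq
  writer field addr.name has no reader counterpart
  writer field addr.active has no reader counterpart
  rule R2 violated at addr.active
  rule R2 violated at addr.name
  => forward: BREAKING (2)
decoding the Device value with the v2 reader:
  role := "EMAIL"
  tags := {}
  addr := null (not supplied -> null)
  avatar := 0xFF
  => decoded: {"role": "EMAIL", "tags": {}, "addr": null, "avatar": 0xFF}

forward: BREAKING [(addr.active, R2), (addr.name, R2)]; decoded: {"role": "EMAIL", "tags": {}, "addr": null, "avatar": 0xFF}


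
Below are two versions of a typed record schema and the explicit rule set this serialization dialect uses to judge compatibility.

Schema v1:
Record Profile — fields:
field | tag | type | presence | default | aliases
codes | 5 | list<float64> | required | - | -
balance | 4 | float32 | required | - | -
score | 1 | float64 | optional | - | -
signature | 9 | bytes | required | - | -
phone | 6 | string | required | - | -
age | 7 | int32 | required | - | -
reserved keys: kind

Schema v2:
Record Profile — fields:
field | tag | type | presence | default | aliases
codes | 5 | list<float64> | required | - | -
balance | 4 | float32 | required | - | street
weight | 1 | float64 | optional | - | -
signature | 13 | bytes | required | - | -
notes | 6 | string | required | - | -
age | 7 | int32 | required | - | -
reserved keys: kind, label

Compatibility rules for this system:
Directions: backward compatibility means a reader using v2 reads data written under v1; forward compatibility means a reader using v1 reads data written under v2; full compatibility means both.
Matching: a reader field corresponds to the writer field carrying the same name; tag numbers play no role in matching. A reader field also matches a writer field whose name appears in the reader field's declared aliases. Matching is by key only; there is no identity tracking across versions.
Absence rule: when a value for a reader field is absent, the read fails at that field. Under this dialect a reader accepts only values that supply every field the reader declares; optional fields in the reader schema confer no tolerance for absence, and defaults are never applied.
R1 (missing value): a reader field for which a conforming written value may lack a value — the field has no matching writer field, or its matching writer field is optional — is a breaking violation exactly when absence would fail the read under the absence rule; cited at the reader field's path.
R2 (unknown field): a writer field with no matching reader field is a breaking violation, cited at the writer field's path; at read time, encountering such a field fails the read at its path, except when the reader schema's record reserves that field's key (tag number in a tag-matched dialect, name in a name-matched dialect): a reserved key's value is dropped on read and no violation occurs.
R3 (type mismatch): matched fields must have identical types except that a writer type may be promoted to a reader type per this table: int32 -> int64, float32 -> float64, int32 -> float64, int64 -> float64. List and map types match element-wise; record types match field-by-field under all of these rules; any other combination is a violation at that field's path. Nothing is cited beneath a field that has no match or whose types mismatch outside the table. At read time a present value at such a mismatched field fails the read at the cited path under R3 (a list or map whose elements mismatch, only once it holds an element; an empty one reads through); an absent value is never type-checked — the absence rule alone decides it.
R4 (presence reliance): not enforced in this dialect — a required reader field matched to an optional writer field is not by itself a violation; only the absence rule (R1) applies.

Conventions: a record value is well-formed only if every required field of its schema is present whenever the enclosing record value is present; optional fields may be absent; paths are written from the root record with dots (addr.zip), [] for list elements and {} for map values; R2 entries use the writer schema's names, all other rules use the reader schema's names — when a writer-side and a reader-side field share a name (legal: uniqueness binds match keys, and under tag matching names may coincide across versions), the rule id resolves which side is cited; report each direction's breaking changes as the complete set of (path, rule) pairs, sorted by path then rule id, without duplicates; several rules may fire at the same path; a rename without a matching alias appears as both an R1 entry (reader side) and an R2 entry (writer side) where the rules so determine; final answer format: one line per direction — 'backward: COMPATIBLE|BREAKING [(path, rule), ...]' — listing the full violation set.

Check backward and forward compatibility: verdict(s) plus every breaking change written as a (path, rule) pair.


backward: BREAKING [(notes, R1), (phone, R2), (score, R2), (weight, R1)]; forward: BREAKING [(notes, R2), (phone, R1), (score, R1), (weight, R2)]

each type pair in Profile: writer, then reader
checking backward for Profile: reader v2 against writer v1:
  writer required, list<float64> -> list<float64>: reader codes maps from writer codes
  writer required, float32 -> float32: reader balance maps from writer balance
  weight: no writer-side match
  writer required, bytes -> bytes: reader signature maps from writer signature
  notes: no writer-side match
  writer required, int32 -> int32: reader age maps from writer age
  leftover writer field: score
  leftover writer field: phone
  violation R1 at notes
  violation R2 at phone
  violation R2 at score
  violation R1 at weight
  => backward verdict for Profile: BREAKING, 4 violation(s)
checking forward for Profile: reader v1 against writer v2:
  writer required, list<float64> -> list<float64>: reader codes maps from writer codes
  writer required, float32 -> float32: reader balance maps from writer balance
  score: no writer-side match
  writer required, bytes -> bytes: reader signature maps from writer signature
  phone: no writer-side match
  writer required, int32 -> int32: reader age maps from writer age
  leftover writer field: weight
  leftover writer field: notes
  violation R2 at notes
  violation R1 at phone
  violation R1 at score
  violation R2 at weight
  => forward verdict for Profile: BREAKING, 4 violation(s)


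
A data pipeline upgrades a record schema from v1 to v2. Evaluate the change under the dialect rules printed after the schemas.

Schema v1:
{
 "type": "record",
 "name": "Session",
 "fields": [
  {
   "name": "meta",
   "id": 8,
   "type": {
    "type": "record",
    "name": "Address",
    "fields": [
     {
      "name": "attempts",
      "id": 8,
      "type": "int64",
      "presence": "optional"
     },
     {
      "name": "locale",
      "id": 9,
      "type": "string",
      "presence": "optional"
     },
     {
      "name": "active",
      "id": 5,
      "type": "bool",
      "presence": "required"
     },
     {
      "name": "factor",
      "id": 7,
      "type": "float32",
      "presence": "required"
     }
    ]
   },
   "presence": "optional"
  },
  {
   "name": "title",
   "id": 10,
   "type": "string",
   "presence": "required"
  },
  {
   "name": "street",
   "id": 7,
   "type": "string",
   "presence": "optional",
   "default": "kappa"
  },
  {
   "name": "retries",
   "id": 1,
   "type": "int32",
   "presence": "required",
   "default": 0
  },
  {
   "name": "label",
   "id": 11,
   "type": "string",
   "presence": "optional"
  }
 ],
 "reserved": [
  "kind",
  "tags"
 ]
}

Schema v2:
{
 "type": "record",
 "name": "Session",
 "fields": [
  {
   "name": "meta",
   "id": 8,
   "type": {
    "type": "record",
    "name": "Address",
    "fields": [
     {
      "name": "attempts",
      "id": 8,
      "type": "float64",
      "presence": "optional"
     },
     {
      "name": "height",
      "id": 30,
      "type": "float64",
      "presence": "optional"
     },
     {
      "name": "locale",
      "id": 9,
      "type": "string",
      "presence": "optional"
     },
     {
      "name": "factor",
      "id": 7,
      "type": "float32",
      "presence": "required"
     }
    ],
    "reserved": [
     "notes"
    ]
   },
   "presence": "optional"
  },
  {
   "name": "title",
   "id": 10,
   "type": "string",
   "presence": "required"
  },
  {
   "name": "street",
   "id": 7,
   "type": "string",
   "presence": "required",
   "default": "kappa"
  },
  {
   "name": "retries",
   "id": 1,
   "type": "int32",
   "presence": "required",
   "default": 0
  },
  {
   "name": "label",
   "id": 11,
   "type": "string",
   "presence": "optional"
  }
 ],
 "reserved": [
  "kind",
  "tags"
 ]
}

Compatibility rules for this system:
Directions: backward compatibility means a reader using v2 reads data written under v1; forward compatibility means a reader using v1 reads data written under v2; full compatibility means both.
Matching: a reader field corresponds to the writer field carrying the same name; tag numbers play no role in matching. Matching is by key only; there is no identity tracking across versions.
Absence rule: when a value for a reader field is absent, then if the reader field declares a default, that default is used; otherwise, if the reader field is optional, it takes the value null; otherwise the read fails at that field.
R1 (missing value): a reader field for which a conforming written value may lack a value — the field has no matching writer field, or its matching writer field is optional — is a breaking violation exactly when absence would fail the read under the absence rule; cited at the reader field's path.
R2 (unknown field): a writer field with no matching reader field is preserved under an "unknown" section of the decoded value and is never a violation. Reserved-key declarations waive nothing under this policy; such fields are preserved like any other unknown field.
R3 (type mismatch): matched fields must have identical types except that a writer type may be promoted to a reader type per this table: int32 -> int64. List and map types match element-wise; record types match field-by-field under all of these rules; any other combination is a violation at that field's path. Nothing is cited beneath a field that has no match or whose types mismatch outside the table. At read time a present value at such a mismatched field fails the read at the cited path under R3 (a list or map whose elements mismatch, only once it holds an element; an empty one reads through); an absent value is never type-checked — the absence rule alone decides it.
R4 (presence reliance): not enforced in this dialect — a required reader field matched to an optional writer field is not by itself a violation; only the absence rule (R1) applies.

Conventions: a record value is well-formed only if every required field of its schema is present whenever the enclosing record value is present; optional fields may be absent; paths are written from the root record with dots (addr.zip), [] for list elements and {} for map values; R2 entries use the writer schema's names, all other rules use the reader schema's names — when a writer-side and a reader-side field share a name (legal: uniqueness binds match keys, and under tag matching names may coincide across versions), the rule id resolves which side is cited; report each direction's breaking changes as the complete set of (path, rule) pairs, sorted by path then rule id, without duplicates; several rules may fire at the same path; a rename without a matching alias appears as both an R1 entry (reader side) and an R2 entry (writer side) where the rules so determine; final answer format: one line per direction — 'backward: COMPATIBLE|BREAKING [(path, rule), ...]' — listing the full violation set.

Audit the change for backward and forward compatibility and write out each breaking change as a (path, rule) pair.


the writer's type comes first in each Session pair
backward for Session (reader v2, writer v1):
  meta: paired with writer meta (Address -> Address; writer optional)
  title: paired with writer title (string -> string; writer required)
  street: paired with writer street (string -> string; writer optional)
  retries: paired with writer retries (int32 -> int32; writer required)
  label: paired with writer label (string -> string; writer optional)
  meta.attempts: paired with writer meta.attempts (int64 -> float64; writer optional)
  meta.height: no writer match
  meta.locale: paired with writer meta.locale (string -> string; writer optional)
  meta.factor: paired with writer meta.factor (float32 -> float32; writer required)
  leftover writer field: meta.active
  rule R3 violated at meta.attempts
  => backward verdict for Session: BREAKING, 1 violation(s)
forward for Session (reader v1, writer v2):
  meta: paired with writer meta (Address -> Address; writer optional)
  title: paired with writer title (string -> string; writer required)
  street: paired with writer street (string -> string; writer required)
  retries: paired with writer retries (int32 -> int32; writer required)
  label: paired with writer label (string -> string; writer optional)
  meta.attempts: paired with writer meta.attempts (float64 -> int64; writer optional)
  meta.locale: paired with writer meta.locale (string -> string; writer optional)
  meta.active: no writer match
  meta.factor: paired with writer meta.factor (float32 -> float32; writer required)
  leftover writer field: meta.height
  rule R1 violated at meta.active
  rule R3 violated at meta.attempts
  => forward verdict for Session: BREAKING, 2 violation(s)

backward: BREAKING [(meta.attempts, R3)]; forward: BREAKING [(meta.active, R1), (meta.attempts, R3)]


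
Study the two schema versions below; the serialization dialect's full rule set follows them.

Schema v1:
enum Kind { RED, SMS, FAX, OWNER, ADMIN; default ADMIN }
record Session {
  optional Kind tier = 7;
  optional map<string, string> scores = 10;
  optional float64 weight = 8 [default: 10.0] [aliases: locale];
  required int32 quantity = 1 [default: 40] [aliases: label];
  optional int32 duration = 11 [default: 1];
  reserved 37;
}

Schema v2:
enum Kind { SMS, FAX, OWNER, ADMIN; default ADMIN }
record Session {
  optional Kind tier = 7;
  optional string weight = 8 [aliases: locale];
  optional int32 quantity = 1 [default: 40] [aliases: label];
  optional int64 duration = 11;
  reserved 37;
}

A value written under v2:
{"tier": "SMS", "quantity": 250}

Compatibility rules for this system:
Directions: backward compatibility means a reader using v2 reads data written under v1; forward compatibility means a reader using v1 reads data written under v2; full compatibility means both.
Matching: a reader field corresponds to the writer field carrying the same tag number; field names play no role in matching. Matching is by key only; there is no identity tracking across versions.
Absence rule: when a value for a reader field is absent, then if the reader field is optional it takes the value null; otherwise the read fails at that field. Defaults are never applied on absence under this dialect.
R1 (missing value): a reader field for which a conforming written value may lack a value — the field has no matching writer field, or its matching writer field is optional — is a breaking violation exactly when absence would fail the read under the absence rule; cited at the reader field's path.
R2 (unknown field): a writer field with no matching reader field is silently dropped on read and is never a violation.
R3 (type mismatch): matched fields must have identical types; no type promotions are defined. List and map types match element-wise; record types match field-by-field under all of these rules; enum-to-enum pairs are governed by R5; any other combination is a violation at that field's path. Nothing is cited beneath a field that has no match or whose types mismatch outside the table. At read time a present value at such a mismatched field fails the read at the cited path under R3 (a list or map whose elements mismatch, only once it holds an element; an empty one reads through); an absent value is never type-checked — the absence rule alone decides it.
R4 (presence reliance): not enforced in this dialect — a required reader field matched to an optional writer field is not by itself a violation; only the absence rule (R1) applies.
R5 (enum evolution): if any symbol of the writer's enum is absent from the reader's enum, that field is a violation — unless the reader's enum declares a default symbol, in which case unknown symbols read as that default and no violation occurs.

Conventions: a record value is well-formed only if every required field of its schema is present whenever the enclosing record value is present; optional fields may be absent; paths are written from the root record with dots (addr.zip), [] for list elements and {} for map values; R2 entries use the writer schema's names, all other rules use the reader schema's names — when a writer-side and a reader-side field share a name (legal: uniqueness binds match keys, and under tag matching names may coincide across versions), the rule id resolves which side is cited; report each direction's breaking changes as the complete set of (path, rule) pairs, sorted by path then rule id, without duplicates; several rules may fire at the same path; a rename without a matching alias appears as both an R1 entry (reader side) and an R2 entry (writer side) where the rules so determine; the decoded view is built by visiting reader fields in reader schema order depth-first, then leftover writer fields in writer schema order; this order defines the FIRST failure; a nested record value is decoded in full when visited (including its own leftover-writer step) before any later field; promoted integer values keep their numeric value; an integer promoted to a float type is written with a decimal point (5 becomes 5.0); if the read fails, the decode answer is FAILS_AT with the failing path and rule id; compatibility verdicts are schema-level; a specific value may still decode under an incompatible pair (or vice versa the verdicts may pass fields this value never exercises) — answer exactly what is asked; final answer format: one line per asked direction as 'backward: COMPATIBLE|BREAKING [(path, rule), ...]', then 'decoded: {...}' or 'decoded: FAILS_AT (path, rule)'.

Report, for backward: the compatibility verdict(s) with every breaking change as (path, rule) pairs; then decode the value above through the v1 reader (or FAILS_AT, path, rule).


backward: BREAKING [(duration, R3), (weight, R3)]; decoded: {"tier": "SMS", "scores": null, "weight": null, "quantity": 250, "duration": null}

arrows below run writer -> reader for Session
backward analysis of Session with v2 as reader and v1 as writer:
  writer optional, Kind -> Kind: reader tier maps from writer tier
  writer optional, float64 -> string: reader weight maps from writer weight
  writer required, int32 -> int32: reader quantity maps from writer quantity
  writer optional, int32 -> int64: reader duration maps from writer duration
  scores (writer side), unknown to reader
  breaking: (duration, R3)
  breaking: (weight, R3)
  => backward: BREAKING (2)
decode (reader v1):
  tier := "SMS"
  scores := null (missing; optional => null)
  weight := null (missing; optional => null)
  quantity := 250
  duration := null (missing; optional => null)
  => decoded: {"tier": "SMS", "scores": null, "weight": null, "quantity": 250, "duration": null}
diffs on Session not affecting the asked answer:
  enum Kind (field tier in record Session): symbol RED removed -> triggers nothing under Session's printed rules — same verdict
  field quantity in record Session: required changed to optional -> matters only for Session's forward compatibility — outside the asked direction
  removed field scores from record Session -> triggers nothing under Session's printed rules — same verdict


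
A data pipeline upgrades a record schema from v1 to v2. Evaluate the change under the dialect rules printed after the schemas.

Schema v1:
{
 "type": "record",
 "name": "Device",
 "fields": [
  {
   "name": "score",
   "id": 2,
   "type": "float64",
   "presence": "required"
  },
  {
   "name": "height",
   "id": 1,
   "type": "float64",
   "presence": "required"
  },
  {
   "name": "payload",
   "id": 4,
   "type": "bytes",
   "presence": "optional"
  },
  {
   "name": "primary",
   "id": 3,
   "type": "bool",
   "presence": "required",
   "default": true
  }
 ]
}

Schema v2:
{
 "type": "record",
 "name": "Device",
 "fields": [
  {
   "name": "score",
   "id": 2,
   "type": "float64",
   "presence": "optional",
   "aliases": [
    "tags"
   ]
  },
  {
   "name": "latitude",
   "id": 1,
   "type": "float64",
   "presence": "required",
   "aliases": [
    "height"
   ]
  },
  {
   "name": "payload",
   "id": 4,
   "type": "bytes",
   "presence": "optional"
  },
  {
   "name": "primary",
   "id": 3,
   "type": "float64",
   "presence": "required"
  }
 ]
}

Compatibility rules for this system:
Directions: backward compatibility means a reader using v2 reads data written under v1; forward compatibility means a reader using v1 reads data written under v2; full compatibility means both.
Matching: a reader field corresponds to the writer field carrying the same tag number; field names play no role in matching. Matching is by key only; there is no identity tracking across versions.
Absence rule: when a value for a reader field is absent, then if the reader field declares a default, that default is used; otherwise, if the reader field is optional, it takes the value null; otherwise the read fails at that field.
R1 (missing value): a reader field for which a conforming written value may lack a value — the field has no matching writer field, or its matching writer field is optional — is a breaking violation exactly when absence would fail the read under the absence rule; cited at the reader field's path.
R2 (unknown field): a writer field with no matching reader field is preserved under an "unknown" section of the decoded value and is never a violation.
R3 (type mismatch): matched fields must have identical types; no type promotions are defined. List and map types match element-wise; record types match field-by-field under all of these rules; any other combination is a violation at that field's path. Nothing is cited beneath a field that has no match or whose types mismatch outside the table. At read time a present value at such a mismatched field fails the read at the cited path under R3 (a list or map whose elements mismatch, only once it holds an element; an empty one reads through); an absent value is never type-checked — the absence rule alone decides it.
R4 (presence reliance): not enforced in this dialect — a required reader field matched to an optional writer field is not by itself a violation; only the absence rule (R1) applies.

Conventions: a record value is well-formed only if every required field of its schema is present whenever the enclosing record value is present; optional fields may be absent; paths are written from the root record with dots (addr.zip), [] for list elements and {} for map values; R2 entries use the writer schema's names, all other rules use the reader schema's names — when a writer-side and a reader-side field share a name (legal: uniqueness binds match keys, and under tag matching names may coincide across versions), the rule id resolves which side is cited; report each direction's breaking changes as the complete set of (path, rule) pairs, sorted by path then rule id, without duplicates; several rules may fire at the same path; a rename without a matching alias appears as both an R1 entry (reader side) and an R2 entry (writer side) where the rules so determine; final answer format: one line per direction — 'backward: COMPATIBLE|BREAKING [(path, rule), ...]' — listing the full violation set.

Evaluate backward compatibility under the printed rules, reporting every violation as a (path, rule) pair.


each type pair in Device: writer, then reader
backward for Device (reader v2, writer v1):
  score: paired with writer score (float64 -> float64; writer required)
  latitude: paired with writer height (float64 -> float64; writer required)
  payload: paired with writer payload (bytes -> bytes; writer optional)
  primary: paired with writer primary (bool -> float64; writer required)
  violation R3 at primary
  => backward verdict for Device: BREAKING, 1 violation(s)
the other Device changes do not affect what is asked:
  field score in record Device: required changed to optional -> affects forward compatibility only, which is not asked
  renamed field height to latitude in record Device (alias height declared on the renamed field) -> fires no rule on Device, leaving the asked answer as it is

backward: BREAKING [(primary, R3)]


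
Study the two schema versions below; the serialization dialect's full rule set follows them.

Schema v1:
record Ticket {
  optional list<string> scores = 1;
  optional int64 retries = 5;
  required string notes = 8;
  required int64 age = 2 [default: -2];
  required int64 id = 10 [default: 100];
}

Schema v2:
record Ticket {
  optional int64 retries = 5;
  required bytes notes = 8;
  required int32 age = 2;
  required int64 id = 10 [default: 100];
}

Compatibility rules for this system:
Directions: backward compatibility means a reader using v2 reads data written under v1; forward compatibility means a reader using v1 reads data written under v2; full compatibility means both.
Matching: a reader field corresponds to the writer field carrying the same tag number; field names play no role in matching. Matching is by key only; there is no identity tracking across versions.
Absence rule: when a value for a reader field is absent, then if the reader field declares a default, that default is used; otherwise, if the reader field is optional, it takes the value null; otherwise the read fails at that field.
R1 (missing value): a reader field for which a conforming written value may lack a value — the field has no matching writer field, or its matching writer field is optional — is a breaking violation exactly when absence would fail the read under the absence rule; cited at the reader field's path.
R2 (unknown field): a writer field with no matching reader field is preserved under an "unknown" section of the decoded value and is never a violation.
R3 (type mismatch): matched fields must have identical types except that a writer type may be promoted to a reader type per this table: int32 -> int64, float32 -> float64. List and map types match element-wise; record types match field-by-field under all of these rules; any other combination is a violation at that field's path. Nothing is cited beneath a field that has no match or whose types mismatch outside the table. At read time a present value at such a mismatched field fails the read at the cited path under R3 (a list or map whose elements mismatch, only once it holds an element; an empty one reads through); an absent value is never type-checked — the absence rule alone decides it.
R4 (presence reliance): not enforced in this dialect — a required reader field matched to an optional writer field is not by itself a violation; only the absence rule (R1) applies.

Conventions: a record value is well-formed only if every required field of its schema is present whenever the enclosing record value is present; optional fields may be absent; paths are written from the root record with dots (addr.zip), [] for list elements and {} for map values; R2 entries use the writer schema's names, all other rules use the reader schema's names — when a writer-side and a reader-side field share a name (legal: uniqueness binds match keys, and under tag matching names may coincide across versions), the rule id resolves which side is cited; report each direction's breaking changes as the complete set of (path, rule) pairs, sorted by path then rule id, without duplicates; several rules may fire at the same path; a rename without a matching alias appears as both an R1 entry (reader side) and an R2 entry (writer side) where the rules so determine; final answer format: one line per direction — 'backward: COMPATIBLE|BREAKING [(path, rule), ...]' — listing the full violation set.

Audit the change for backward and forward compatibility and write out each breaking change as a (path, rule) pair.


arrows below run writer -> reader for Ticket
backward analysis of Ticket with v2 as reader and v1 as writer:
  retries: paired with writer retries (int64 -> int64; writer optional)
  notes: paired with writer notes (string -> bytes; writer required)
  age: paired with writer age (int64 -> int32; writer required)
  id: paired with writer id (int64 -> int64; writer required)
  leftover writer field: scores
  R3 fires at age
  R3 fires at notes
  => backward verdict for Ticket: BREAKING, 2 violation(s)
forward analysis of Ticket with v1 as reader and v2 as writer:
  scores has no writer counterpart
  retries: paired with writer retries (int64 -> int64; writer optional)
  notes: paired with writer notes (bytes -> string; writer required)
  age: paired with writer age (int32 -> int64; writer required)
  id: paired with writer id (int64 -> int64; writer required)
  R3 fires at notes
  => forward verdict for Ticket: BREAKING, 1 violation(s)

backward: BREAKING [(age, R3), (notes, R3)]; forward: BREAKING [(notes, R3)]
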